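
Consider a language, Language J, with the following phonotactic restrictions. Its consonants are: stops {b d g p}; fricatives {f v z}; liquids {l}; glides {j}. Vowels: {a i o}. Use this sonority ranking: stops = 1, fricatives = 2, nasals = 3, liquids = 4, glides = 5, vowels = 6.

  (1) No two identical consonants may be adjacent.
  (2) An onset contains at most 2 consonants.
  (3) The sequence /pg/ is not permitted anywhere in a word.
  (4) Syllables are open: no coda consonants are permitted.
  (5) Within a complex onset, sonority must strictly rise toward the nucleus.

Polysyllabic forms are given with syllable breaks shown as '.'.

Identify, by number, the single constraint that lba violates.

lba: syllable 1 onset /lb/: /l/ (liquid, 4) → /b/ (stop, 1) does not rise.
This is a violation of constraint 5: "Within a complex onset, sonority must strictly rise toward the nucleus."
The remaining constraints (1, 2, 3, 4) are satisfied.

5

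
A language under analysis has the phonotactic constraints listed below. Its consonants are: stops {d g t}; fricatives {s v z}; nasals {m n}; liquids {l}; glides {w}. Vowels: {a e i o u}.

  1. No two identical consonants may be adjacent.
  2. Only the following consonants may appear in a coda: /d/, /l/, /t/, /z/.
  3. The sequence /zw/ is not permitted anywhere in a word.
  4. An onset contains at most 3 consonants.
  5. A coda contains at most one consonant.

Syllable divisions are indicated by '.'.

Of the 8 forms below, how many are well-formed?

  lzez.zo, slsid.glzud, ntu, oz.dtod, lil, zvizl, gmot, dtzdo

5

lzez.zo — violates constraint 1: adjacent identical consonants /zz/ → ill-formed
slsid.glzud — σ1 onset /sls/ (3C), coda /d/ ok; σ2 onset /glz/ (3C), coda /d/ ok → well-formed
ntu — σ1 onset /nt/ (2C), coda /∅/ ok → well-formed
oz.dtod — σ1 onset /∅/, coda /z/ ok; σ2 onset /dt/ (2C), coda /d/ ok → well-formed
lil — σ1 onset /l/, coda /l/ ok → well-formed
zvizl — violates constraint 5: syllable 1 coda /zl/ has 2 consonants (> 1) → ill-formed
gmot — σ1 onset /gm/ (2C), coda /t/ ok → well-formed
dtzdo — violates constraint 4: syllable 1 onset /dtzd/ has 4 consonants (> 3) → ill-formed
Well-formed: slsid.glzud, ntu, oz.dtod, lil, gmot → 5.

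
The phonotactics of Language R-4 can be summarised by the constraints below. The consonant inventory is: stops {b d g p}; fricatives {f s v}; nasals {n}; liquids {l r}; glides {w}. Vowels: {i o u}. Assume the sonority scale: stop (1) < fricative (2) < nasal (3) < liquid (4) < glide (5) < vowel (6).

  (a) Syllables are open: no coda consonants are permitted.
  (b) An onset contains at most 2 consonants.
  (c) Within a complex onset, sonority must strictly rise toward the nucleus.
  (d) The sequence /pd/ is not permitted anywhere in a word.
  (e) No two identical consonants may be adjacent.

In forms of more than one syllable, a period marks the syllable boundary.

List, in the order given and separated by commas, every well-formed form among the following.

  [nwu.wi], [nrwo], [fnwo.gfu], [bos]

[nwu.wi] — σ1 onset /nw/ (3→5 rises), coda /∅/ ok; σ2 onset /w/, coda /∅/ ok → well-formed
[nrwo] — violates constraint (b): syllable 1 onset /nrw/ has 3 consonants (> 2) → ill-formed
[fnwo.gfu] — violates constraint (b): syllable 1 onset /fnw/ has 3 consonants (> 2) → ill-formed
[bos] — violates constraint (a): syllable 1 coda /s/ has 1 consonant (> 0) → ill-formed

[nwu.wi]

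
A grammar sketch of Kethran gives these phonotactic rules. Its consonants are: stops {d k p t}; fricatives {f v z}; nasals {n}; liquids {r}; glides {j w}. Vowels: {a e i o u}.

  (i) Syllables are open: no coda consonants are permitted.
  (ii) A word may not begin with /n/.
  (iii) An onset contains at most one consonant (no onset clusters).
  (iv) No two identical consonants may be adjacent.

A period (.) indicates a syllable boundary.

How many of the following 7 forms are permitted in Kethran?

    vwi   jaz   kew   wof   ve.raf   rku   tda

vwi — violates constraint (iii): syllable 1 onset /vw/ has 2 consonants (> 1) → not permitted
jaz — violates constraint (i): syllable 1 coda /z/ has 1 consonant (> 0) → not permitted
kew — violates constraint (i): syllable 1 coda /w/ has 1 consonant (> 0) → not permitted
wof — violates constraint (i): syllable 1 coda /f/ has 1 consonant (> 0) → not permitted
ve.raf — violates constraint (i): syllable 2 coda /f/ has 1 consonant (> 0) → not permitted
rku — violates constraint (iii): syllable 1 onset /rk/ has 2 consonants (> 1) → not permitted
tda — violates constraint (iii): syllable 1 onset /td/ has 2 consonants (> 1) → not permitted
No form is permitted → 0.

0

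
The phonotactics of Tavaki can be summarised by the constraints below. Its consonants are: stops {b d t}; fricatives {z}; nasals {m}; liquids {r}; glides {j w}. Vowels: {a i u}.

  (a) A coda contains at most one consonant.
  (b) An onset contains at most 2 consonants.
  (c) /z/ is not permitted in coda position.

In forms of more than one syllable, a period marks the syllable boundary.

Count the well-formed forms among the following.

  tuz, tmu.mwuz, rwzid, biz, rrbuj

0

tuz — violates constraint (c): syllable 1 coda contains /z/ → ill-formed
tmu.mwuz — violates constraint (c): syllable 2 coda contains /z/ → ill-formed
rwzid — violates constraint (b): syllable 1 onset /rwz/ has 3 consonants (> 2) → ill-formed
biz — violates constraint (c): syllable 1 coda contains /z/ → ill-formed
rrbuj — violates constraint (b): syllable 1 onset /rrb/ has 3 consonants (> 2) → ill-formed
No form is well-formed → 0.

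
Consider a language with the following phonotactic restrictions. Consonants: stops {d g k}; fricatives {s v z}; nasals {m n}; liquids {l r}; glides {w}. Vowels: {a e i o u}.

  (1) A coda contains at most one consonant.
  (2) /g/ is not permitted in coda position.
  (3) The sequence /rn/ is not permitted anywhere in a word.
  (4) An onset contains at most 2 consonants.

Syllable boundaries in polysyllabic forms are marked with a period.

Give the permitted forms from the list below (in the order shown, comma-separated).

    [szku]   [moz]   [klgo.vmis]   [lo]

[szku] — violates constraint 4: syllable 1 onset /szk/ has 3 consonants (> 2) → not permitted
[moz] — σ1 onset /m/, coda /z/ ok → permitted
[klgo.vmis] — violates constraint 4: syllable 1 onset /klg/ has 3 consonants (> 2) → not permitted
[lo] — σ1 onset /l/, coda /∅/ ok → permitted

[moz], [lo]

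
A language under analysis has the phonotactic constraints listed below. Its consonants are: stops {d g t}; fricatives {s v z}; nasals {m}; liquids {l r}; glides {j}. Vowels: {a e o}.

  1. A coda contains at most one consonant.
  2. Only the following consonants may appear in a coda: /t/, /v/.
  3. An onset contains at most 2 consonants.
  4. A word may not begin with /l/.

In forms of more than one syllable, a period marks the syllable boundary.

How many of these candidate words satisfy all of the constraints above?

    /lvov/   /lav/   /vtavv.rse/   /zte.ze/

/lvov/ — violates constraint 4: word begins with /l/ → ill-formed
/lav/ — violates constraint 4: word begins with /l/ → ill-formed
/vtavv.rse/ — violates constraint 1: syllable 1 coda /vv/ has 2 consonants (> 1) → ill-formed
/zte.ze/ — σ1 onset /zt/ (2C), coda /∅/ ok; σ2 onset /z/, coda /∅/ ok → well-formed
Well-formed: /zte.ze/ → 1.

1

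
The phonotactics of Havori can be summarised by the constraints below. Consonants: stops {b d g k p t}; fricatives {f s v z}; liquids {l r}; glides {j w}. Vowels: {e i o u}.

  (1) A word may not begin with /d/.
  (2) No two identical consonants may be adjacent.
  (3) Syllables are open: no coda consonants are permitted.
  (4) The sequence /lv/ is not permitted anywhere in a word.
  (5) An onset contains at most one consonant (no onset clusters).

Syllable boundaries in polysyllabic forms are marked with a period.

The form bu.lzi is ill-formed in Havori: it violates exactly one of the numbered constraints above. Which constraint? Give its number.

bu.lzi: syllable 2 onset /lz/ has 2 consonants (> 1).
This is a violation of constraint 5: "An onset contains at most one consonant (no onset clusters)."
The remaining constraints (1, 2, 3, 4) are satisfied.

5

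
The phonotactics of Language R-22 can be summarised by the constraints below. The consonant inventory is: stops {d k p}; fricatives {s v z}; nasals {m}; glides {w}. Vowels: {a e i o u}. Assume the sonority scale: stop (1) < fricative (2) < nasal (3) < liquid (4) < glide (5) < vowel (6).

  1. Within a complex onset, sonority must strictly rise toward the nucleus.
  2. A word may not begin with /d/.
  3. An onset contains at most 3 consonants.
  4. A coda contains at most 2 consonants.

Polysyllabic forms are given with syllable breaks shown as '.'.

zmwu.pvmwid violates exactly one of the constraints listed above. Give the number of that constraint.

3

zmwu.pvmwid: syllable 2 onset /pvmw/ has 4 consonants (> 3).
This is a violation of constraint 3: "An onset contains at most 3 consonants."
The remaining constraints (1, 2, 4) are satisfied.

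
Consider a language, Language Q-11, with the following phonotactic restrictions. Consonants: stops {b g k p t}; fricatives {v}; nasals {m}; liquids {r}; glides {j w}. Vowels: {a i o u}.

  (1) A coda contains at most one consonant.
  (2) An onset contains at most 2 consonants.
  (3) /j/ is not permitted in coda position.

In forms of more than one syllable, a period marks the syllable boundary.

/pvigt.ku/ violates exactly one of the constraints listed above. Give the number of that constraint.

/pvigt.ku/: syllable 1 coda /gt/ has 2 consonants (> 1).
This is a violation of constraint 1: "A coda contains at most one consonant."
The remaining constraints (2, 3) are satisfied.

1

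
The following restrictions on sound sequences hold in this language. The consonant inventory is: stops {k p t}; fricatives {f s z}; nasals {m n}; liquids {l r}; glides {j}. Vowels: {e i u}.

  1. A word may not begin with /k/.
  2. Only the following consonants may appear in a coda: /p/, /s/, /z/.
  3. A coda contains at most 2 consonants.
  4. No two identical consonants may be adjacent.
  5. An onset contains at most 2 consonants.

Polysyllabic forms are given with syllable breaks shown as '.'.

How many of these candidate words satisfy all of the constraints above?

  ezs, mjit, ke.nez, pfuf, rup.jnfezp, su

ezs — σ1 onset /∅/, coda /zs/ (2C) ok → well-formed
mjit — violates constraint 2: syllable 1 coda contains /t/, which is not a licensed coda consonant → ill-formed
ke.nez — violates constraint 1: word begins with /k/ → ill-formed
pfuf — violates constraint 2: syllable 1 coda contains /f/, which is not a licensed coda consonant → ill-formed
rup.jnfezp — violates constraint 5: syllable 2 onset /jnf/ has 3 consonants (> 2) → ill-formed
su — σ1 onset /s/, coda /∅/ ok → well-formed
Well-formed: ezs, su → 2.

2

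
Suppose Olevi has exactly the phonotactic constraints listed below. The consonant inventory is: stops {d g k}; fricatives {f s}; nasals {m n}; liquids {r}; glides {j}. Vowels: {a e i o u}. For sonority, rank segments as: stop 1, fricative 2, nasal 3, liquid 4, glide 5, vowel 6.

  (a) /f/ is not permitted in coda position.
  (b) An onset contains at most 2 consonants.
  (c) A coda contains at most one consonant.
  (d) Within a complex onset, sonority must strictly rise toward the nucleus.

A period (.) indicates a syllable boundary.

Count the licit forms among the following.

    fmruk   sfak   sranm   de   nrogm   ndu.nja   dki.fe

fmruk — violates constraint (b): syllable 1 onset /fmr/ has 3 consonants (> 2) → illicit
sfak — violates constraint (d): syllable 1 onset /sf/: /s/ (fricative, 2) → /f/ (fricative, 2) does not rise → illicit
sranm — violates constraint (c): syllable 1 coda /nm/ has 2 consonants (> 1) → illicit
de — σ1 onset /d/, coda /∅/ ok → licit
nrogm — violates constraint (c): syllable 1 coda /gm/ has 2 consonants (> 1) → illicit
ndu.nja — violates constraint (d): syllable 1 onset /nd/: /n/ (nasal, 3) → /d/ (stop, 1) does not rise → illicit
dki.fe — violates constraint (d): syllable 1 onset /dk/: /d/ (stop, 1) → /k/ (stop, 1) does not rise → illicit
Licit: de → 1.

1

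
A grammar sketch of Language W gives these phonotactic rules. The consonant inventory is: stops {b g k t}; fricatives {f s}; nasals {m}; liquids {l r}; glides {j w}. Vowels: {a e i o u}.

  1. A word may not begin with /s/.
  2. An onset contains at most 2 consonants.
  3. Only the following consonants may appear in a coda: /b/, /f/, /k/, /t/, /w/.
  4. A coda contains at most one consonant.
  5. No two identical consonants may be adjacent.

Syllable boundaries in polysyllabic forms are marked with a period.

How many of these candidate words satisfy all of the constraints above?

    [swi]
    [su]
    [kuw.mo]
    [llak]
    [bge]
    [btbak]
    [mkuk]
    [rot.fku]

4

[swi] — violates constraint 1: word begins with /s/ → illicit
[su] — violates constraint 1: word begins with /s/ → illicit
[kuw.mo] — σ1 onset /k/, coda /w/ ok; σ2 onset /m/, coda /∅/ ok → licit
[llak] — violates constraint 5: adjacent identical consonants /ll/ → illicit
[bge] — σ1 onset /bg/ (2C), coda /∅/ ok → licit
[btbak] — violates constraint 2: syllable 1 onset /btb/ has 3 consonants (> 2) → illicit
[mkuk] — σ1 onset /mk/ (2C), coda /k/ ok → licit
[rot.fku] — σ1 onset /r/, coda /t/ ok; σ2 onset /fk/ (2C), coda /∅/ ok → licit
Licit: [kuw.mo], [bge], [mkuk], [rot.fku] → 4.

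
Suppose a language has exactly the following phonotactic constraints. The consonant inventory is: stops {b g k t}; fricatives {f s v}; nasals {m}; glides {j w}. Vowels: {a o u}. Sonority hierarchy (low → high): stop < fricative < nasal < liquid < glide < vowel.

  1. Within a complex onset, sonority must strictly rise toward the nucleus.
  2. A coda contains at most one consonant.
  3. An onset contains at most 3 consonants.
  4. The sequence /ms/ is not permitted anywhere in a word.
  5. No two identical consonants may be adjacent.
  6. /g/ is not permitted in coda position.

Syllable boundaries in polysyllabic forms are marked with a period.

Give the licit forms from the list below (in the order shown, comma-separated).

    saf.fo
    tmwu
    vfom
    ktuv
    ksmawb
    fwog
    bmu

tmwu, bmu

saf.fo — violates constraint 5: adjacent identical consonants /ff/ → illicit
tmwu — σ1 onset /tmw/ (1→3→5 rises), coda /∅/ ok → licit
vfom — violates constraint 1: syllable 1 onset /vf/: /v/ (fricative, 2) → /f/ (fricative, 2) does not rise → illicit
ktuv — violates constraint 1: syllable 1 onset /kt/: /k/ (stop, 1) → /t/ (stop, 1) does not rise → illicit
ksmawb — violates constraint 2: syllable 1 coda /wb/ has 2 consonants (> 1) → illicit
fwog — violates constraint 6: syllable 1 coda contains /g/ → illicit
bmu — σ1 onset /bm/ (1→3 rises), coda /∅/ ok → licit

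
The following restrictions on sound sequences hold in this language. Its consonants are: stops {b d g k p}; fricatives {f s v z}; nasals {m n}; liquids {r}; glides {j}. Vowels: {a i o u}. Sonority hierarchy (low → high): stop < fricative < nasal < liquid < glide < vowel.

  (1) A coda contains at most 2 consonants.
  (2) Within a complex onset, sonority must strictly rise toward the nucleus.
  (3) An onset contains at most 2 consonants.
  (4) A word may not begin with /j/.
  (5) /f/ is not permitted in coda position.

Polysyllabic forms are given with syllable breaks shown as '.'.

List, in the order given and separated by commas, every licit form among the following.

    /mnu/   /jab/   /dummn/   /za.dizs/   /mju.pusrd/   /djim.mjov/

/za.dizs/, /djim.mjov/

/mnu/ — violates constraint 2: syllable 1 onset /mn/: /m/ (nasal, 3) → /n/ (nasal, 3) does not rise → illicit
/jab/ — violates constraint 4: word begins with /j/ → illicit
/dummn/ — violates constraint 1: syllable 1 coda /mmn/ has 3 consonants (> 2) → illicit
/za.dizs/ — σ1 onset /z/, coda /∅/ ok; σ2 onset /d/, coda /zs/ (2C) ok → licit
/mju.pusrd/ — violates constraint 1: syllable 2 coda /srd/ has 3 consonants (> 2) → illicit
/djim.mjov/ — σ1 onset /dj/ (1→5 rises), coda /m/ ok; σ2 onset /mj/ (3→5 rises), coda /v/ ok → licit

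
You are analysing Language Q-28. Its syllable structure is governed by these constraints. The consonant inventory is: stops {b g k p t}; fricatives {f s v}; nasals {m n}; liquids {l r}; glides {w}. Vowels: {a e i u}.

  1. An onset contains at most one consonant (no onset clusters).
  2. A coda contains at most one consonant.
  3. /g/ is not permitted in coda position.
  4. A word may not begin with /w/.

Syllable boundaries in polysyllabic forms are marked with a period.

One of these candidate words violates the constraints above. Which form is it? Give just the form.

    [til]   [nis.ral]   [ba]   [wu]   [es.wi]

[til] — σ1 onset /t/, coda /l/ ok → phonotactically legal
[nis.ral] — σ1 onset /n/, coda /s/ ok; σ2 onset /r/, coda /l/ ok → phonotactically legal
[ba] — σ1 onset /b/, coda /∅/ ok → phonotactically legal
[wu] — violates constraint 4: word begins with /w/ → phonotactically illegal
[es.wi] — σ1 onset /∅/, coda /s/ ok; σ2 onset /w/, coda /∅/ ok → phonotactically legal

[wu]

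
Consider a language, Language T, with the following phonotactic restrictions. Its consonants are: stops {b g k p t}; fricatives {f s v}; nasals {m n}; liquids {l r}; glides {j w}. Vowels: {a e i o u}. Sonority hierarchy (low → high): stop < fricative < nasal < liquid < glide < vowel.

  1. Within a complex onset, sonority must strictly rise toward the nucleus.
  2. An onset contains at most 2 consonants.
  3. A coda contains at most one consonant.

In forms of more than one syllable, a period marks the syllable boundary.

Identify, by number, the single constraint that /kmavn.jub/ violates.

/kmavn.jub/: syllable 1 coda /vn/ has 2 consonants (> 1).
This is a violation of constraint 3: "A coda contains at most one consonant."
The remaining constraints (1, 2) are satisfied.

3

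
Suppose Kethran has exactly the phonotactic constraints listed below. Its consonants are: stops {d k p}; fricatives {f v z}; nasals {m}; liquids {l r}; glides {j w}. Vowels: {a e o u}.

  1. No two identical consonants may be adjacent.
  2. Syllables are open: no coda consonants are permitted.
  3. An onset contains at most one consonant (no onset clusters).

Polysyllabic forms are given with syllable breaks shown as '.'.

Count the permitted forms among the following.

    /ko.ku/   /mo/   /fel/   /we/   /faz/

/ko.ku/ — σ1 onset /k/, coda /∅/ ok; σ2 onset /k/, coda /∅/ ok → permitted
/mo/ — σ1 onset /m/, coda /∅/ ok → permitted
/fel/ — violates constraint 2: syllable 1 coda /l/ has 1 consonant (> 0) → not permitted
/we/ — σ1 onset /w/, coda /∅/ ok → permitted
/faz/ — violates constraint 2: syllable 1 coda /z/ has 1 consonant (> 0) → not permitted
Permitted: /ko.ku/, /mo/, /we/ → 3.

3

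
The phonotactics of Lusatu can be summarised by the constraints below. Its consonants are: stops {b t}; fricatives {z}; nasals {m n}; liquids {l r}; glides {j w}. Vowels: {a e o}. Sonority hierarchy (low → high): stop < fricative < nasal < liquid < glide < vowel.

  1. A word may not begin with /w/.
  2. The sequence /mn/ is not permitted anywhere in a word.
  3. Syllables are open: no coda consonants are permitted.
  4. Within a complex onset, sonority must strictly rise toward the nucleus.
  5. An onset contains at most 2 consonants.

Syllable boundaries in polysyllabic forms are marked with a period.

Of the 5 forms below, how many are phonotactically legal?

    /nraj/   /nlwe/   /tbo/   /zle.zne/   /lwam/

1

/nraj/ — violates constraint 3: syllable 1 coda /j/ has 1 consonant (> 0) → phonotactically illegal
/nlwe/ — violates constraint 5: syllable 1 onset /nlw/ has 3 consonants (> 2) → phonotactically illegal
/tbo/ — violates constraint 4: syllable 1 onset /tb/: /t/ (stop, 1) → /b/ (stop, 1) does not rise → phonotactically illegal
/zle.zne/ — σ1 onset /zl/ (2→4 rises), coda /∅/ ok; σ2 onset /zn/ (2→3 rises), coda /∅/ ok → phonotactically legal
/lwam/ — violates constraint 3: syllable 1 coda /m/ has 1 consonant (> 0) → phonotactically illegal
Phonotactically legal: /zle.zne/ → 1.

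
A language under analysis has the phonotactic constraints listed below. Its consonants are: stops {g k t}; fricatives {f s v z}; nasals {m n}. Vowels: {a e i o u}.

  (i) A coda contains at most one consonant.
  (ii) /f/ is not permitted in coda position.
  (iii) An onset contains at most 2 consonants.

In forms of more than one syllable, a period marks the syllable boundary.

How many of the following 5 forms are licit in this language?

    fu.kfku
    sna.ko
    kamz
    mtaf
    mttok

1

fu.kfku — violates constraint (iii): syllable 2 onset /kfk/ has 3 consonants (> 2) → illicit
sna.ko — σ1 onset /sn/ (2C), coda /∅/ ok; σ2 onset /k/, coda /∅/ ok → licit
kamz — violates constraint (i): syllable 1 coda /mz/ has 2 consonants (> 1) → illicit
mtaf — violates constraint (ii): syllable 1 coda contains /f/ → illicit
mttok — violates constraint (iii): syllable 1 onset /mtt/ has 3 consonants (> 2) → illicit
Licit: sna.ko → 1.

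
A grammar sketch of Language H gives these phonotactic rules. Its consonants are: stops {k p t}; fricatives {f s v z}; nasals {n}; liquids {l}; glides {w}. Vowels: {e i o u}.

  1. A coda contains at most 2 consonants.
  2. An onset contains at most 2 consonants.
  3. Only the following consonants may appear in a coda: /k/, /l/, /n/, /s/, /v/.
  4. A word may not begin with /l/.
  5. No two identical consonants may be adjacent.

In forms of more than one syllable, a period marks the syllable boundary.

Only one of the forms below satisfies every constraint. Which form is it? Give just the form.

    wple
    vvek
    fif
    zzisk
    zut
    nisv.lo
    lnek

nisv.lo

wple — violates constraint 2: syllable 1 onset /wpl/ has 3 consonants (> 2) → not permitted
vvek — violates constraint 5: adjacent identical consonants /vv/ → not permitted
fif — violates constraint 3: syllable 1 coda contains /f/, which is not a licensed coda consonant → not permitted
zzisk — violates constraint 5: adjacent identical consonants /zz/ → not permitted
zut — violates constraint 3: syllable 1 coda contains /t/, which is not a licensed coda consonant → not permitted
nisv.lo — σ1 onset /n/, coda /sv/ (2C) ok; σ2 onset /l/, coda /∅/ ok → permitted
lnek — violates constraint 4: word begins with /l/ → not permitted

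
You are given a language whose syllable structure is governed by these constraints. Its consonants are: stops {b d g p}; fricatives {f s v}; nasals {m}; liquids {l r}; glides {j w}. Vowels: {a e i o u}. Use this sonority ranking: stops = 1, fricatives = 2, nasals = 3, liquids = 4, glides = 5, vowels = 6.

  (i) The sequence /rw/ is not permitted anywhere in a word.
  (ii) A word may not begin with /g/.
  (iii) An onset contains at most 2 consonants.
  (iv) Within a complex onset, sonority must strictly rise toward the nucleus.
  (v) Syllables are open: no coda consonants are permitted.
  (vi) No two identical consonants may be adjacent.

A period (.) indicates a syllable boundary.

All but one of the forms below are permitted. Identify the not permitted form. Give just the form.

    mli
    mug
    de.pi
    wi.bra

mli — σ1 onset /ml/ (3→4 rises), coda /∅/ ok → permitted
mug — violates constraint (v): syllable 1 coda /g/ has 1 consonant (> 0) → not permitted
de.pi — σ1 onset /d/, coda /∅/ ok; σ2 onset /p/, coda /∅/ ok → permitted
wi.bra — σ1 onset /w/, coda /∅/ ok; σ2 onset /br/ (1→4 rises), coda /∅/ ok → permitted

mug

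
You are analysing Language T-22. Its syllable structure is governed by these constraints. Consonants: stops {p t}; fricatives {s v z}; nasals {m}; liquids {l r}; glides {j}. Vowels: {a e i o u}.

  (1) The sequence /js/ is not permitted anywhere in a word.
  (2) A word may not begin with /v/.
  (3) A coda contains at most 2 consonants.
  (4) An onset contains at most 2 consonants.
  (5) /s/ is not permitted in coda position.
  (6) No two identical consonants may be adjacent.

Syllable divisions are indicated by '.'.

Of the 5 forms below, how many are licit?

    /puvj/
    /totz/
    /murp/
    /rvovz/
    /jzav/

5

/puvj/ — σ1 onset /p/, coda /vj/ (2C) ok → licit
/totz/ — σ1 onset /t/, coda /tz/ (2C) ok → licit
/murp/ — σ1 onset /m/, coda /rp/ (2C) ok → licit
/rvovz/ — σ1 onset /rv/ (2C), coda /vz/ (2C) ok → licit
/jzav/ — σ1 onset /jz/ (2C), coda /v/ ok → licit
Licit: /puvj/, /totz/, /murp/, /rvovz/, /jzav/ → 5.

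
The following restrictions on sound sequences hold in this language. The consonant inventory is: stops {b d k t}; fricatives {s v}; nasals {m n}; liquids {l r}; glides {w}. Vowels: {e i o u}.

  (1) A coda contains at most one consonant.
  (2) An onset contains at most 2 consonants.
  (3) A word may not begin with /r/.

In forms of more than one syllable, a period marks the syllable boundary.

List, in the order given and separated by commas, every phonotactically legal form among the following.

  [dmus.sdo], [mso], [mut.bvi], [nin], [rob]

[dmus.sdo], [mso], [mut.bvi], [nin]

[dmus.sdo] — σ1 onset /dm/ (2C), coda /s/ ok; σ2 onset /sd/ (2C), coda /∅/ ok → phonotactically legal
[mso] — σ1 onset /ms/ (2C), coda /∅/ ok → phonotactically legal
[mut.bvi] — σ1 onset /m/, coda /t/ ok; σ2 onset /bv/ (2C), coda /∅/ ok → phonotactically legal
[nin] — σ1 onset /n/, coda /n/ ok → phonotactically legal
[rob] — violates constraint 3: word begins with /r/ → phonotactically illegal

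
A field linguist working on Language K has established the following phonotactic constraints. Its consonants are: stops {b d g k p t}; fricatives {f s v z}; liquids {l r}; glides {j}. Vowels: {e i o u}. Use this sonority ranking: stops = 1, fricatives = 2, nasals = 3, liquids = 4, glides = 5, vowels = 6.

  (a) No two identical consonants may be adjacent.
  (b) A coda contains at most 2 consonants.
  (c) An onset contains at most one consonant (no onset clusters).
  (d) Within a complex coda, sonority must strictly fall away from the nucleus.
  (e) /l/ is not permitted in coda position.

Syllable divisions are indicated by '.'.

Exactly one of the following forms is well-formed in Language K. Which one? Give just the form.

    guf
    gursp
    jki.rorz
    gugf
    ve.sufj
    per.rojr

guf — σ1 onset /g/, coda /f/ ok → well-formed
gursp — violates constraint (b): syllable 1 coda /rsp/ has 3 consonants (> 2) → ill-formed
jki.rorz — violates constraint (c): syllable 1 onset /jk/ has 2 consonants (> 1) → ill-formed
gugf — violates constraint (d): syllable 1 coda /gf/: /g/ (stop, 1) → /f/ (fricative, 2) does not fall → ill-formed
ve.sufj — violates constraint (d): syllable 2 coda /fj/: /f/ (fricative, 2) → /j/ (glide, 5) does not fall → ill-formed
per.rojr — violates constraint (a): adjacent identical consonants /rr/ → ill-formed

guf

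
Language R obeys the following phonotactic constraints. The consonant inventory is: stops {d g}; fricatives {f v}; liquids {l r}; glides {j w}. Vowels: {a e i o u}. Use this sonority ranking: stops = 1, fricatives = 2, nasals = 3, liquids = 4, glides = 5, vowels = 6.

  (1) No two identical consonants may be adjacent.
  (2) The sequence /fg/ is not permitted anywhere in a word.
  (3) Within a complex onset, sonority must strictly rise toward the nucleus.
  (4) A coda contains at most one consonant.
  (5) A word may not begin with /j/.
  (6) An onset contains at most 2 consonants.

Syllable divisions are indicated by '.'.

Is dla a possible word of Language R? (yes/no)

yes

dla — σ1 onset /dl/ (1→4 rises), coda /∅/ ok → well-formed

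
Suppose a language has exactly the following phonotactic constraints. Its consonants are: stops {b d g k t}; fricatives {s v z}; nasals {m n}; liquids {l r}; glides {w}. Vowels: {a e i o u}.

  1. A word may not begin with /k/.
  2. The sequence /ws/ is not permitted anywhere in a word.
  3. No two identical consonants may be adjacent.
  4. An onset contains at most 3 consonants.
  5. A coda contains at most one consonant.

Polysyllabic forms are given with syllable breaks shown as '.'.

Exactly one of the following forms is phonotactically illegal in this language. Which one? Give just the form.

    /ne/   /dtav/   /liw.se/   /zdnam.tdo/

/liw.se/

/ne/ — σ1 onset /n/, coda /∅/ ok → phonotactically legal
/dtav/ — σ1 onset /dt/ (2C), coda /v/ ok → phonotactically legal
/liw.se/ — violates constraint 2: contains banned sequence /ws/ → phonotactically illegal
/zdnam.tdo/ — σ1 onset /zdn/ (3C), coda /m/ ok; σ2 onset /td/ (2C), coda /∅/ ok → phonotactically legal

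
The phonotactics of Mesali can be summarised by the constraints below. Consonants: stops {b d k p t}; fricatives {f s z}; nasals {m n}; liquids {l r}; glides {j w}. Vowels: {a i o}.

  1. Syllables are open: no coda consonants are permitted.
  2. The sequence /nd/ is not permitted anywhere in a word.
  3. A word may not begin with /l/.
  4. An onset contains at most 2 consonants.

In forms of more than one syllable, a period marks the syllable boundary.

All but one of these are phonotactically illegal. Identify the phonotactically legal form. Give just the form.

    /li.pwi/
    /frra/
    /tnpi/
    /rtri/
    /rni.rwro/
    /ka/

/li.pwi/ — violates constraint 3: word begins with /l/ → phonotactically illegal
/frra/ — violates constraint 4: syllable 1 onset /frr/ has 3 consonants (> 2) → phonotactically illegal
/tnpi/ — violates constraint 4: syllable 1 onset /tnp/ has 3 consonants (> 2) → phonotactically illegal
/rtri/ — violates constraint 4: syllable 1 onset /rtr/ has 3 consonants (> 2) → phonotactically illegal
/rni.rwro/ — violates constraint 4: syllable 2 onset /rwr/ has 3 consonants (> 2) → phonotactically illegal
/ka/ — σ1 onset /k/, coda /∅/ ok → phonotactically legal

/ka/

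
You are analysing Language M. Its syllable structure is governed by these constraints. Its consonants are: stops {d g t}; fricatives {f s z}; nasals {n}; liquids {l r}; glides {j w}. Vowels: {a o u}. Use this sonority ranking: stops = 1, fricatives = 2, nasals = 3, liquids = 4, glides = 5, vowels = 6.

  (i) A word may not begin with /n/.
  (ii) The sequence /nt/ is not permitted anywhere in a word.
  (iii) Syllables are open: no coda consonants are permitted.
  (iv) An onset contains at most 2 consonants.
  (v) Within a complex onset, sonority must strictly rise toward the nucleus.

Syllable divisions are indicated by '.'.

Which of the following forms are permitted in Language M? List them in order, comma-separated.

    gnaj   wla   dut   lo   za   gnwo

lo, za

gnaj — violates constraint (iii): syllable 1 coda /j/ has 1 consonant (> 0) → not permitted
wla — violates constraint (v): syllable 1 onset /wl/: /w/ (glide, 5) → /l/ (liquid, 4) does not rise → not permitted
dut — violates constraint (iii): syllable 1 coda /t/ has 1 consonant (> 0) → not permitted
lo — σ1 onset /l/, coda /∅/ ok → permitted
za — σ1 onset /z/, coda /∅/ ok → permitted
gnwo — violates constraint (iv): syllable 1 onset /gnw/ has 3 consonants (> 2) → not permitted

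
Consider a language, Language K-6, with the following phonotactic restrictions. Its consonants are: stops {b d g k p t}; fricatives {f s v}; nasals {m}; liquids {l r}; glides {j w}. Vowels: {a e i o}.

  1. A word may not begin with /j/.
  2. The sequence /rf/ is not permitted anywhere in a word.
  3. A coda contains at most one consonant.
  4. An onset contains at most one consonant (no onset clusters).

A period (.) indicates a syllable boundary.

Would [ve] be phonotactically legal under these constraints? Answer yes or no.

yes

[ve] — σ1 onset /v/, coda /∅/ ok → phonotactically legal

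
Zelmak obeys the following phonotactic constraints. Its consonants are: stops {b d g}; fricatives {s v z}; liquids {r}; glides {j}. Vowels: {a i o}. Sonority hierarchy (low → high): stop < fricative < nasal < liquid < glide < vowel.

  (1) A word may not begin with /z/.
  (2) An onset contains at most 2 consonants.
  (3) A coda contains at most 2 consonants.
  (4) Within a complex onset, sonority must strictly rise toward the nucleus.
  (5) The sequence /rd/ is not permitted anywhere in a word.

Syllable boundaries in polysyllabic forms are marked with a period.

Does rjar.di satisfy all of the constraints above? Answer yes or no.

no

rjar.di — violates constraint 5: contains banned sequence /rd/ → illicit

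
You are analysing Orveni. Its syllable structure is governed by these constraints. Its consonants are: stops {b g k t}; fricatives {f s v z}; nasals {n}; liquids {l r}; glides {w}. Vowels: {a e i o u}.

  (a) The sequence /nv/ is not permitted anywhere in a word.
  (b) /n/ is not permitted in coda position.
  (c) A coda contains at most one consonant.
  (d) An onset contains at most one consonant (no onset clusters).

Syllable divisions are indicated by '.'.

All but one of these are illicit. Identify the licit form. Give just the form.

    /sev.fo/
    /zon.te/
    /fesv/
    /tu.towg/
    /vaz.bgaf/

/sev.fo/ — σ1 onset /s/, coda /v/ ok; σ2 onset /f/, coda /∅/ ok → licit
/zon.te/ — violates constraint (b): syllable 1 coda contains /n/ → illicit
/fesv/ — violates constraint (c): syllable 1 coda /sv/ has 2 consonants (> 1) → illicit
/tu.towg/ — violates constraint (c): syllable 2 coda /wg/ has 2 consonants (> 1) → illicit
/vaz.bgaf/ — violates constraint (d): syllable 2 onset /bg/ has 2 consonants (> 1) → illicit

/sev.fo/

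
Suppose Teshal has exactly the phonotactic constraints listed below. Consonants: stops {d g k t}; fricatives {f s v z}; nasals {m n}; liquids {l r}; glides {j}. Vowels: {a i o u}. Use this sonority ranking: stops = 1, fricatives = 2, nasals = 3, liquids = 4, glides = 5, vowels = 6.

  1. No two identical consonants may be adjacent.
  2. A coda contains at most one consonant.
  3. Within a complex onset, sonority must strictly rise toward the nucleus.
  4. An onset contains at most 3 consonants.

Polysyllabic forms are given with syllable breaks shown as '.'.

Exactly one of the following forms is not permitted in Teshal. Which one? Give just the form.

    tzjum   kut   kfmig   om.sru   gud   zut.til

tzjum — σ1 onset /tzj/ (1→2→5 rises), coda /m/ ok → permitted
kut — σ1 onset /k/, coda /t/ ok → permitted
kfmig — σ1 onset /kfm/ (1→2→3 rises), coda /g/ ok → permitted
om.sru — σ1 onset /∅/, coda /m/ ok; σ2 onset /sr/ (2→4 rises), coda /∅/ ok → permitted
gud — σ1 onset /g/, coda /d/ ok → permitted
zut.til — violates constraint 1: adjacent identical consonants /tt/ → not permitted

zut.til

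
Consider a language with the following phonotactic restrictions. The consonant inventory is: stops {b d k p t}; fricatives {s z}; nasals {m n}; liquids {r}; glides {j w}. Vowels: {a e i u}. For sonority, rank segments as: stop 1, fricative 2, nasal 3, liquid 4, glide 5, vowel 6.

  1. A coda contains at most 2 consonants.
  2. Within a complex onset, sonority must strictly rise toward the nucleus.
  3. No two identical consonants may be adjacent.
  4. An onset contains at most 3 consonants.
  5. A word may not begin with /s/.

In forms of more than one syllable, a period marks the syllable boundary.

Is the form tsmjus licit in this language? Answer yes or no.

tsmjus — violates constraint 4: syllable 1 onset /tsmj/ has 4 consonants (> 3) → illicit

no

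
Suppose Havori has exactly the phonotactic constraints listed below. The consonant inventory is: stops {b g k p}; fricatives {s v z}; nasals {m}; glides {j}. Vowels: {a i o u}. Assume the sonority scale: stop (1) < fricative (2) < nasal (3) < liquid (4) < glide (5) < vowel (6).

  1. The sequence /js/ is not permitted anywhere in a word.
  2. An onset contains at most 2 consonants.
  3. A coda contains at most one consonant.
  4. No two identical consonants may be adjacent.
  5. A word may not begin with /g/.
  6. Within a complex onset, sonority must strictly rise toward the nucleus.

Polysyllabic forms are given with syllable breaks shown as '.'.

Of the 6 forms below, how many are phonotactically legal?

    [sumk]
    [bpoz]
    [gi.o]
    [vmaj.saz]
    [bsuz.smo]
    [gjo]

[sumk] — violates constraint 3: syllable 1 coda /mk/ has 2 consonants (> 1) → phonotactically illegal
[bpoz] — violates constraint 6: syllable 1 onset /bp/: /b/ (stop, 1) → /p/ (stop, 1) does not rise → phonotactically illegal
[gi.o] — violates constraint 5: word begins with /g/ → phonotactically illegal
[vmaj.saz] — violates constraint 1: contains banned sequence /js/ → phonotactically illegal
[bsuz.smo] — σ1 onset /bs/ (1→2 rises), coda /z/ ok; σ2 onset /sm/ (2→3 rises), coda /∅/ ok → phonotactically legal
[gjo] — violates constraint 5: word begins with /g/ → phonotactically illegal
Phonotactically legal: [bsuz.smo] → 1.

1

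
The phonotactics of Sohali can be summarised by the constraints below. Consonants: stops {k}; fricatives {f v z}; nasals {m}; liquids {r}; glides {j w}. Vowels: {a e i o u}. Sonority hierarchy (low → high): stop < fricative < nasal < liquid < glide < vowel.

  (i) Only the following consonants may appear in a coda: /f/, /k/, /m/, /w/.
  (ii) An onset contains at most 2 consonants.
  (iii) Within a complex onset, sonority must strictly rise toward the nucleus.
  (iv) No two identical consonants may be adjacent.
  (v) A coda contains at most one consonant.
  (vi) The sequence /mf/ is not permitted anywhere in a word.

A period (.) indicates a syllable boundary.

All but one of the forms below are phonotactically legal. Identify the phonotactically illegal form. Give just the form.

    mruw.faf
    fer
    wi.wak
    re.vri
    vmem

fer

mruw.faf — σ1 onset /mr/ (3→4 rises), coda /w/ ok; σ2 onset /f/, coda /f/ ok → phonotactically legal
fer — violates constraint (i): syllable 1 coda contains /r/, which is not a licensed coda consonant → phonotactically illegal
wi.wak — σ1 onset /w/, coda /∅/ ok; σ2 onset /w/, coda /k/ ok → phonotactically legal
re.vri — σ1 onset /r/, coda /∅/ ok; σ2 onset /vr/ (2→4 rises), coda /∅/ ok → phonotactically legal
vmem — σ1 onset /vm/ (2→3 rises), coda /m/ ok → phonotactically legal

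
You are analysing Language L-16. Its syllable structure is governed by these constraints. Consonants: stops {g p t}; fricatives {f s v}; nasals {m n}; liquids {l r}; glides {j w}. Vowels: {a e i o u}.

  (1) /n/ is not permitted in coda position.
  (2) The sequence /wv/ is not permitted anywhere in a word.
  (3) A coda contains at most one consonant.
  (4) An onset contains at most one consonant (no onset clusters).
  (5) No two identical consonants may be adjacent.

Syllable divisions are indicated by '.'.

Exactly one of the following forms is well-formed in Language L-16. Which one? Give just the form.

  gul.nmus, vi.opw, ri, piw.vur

ri

gul.nmus — violates constraint 4: syllable 2 onset /nm/ has 2 consonants (> 1) → ill-formed
vi.opw — violates constraint 3: syllable 2 coda /pw/ has 2 consonants (> 1) → ill-formed
ri — σ1 onset /r/, coda /∅/ ok → well-formed
piw.vur — violates constraint 2: contains banned sequence /wv/ → ill-formed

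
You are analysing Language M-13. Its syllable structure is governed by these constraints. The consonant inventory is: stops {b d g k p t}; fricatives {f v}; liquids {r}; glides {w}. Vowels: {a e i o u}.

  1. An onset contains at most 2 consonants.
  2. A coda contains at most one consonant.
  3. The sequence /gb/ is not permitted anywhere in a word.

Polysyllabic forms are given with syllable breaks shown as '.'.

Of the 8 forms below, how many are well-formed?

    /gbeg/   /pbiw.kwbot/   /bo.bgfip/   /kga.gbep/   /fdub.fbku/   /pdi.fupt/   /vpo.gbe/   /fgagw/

/gbeg/ — violates constraint 3: contains banned sequence /gb/ → ill-formed
/pbiw.kwbot/ — violates constraint 1: syllable 2 onset /kwb/ has 3 consonants (> 2) → ill-formed
/bo.bgfip/ — violates constraint 1: syllable 2 onset /bgf/ has 3 consonants (> 2) → ill-formed
/kga.gbep/ — violates constraint 3: contains banned sequence /gb/ → ill-formed
/fdub.fbku/ — violates constraint 1: syllable 2 onset /fbk/ has 3 consonants (> 2) → ill-formed
/pdi.fupt/ — violates constraint 2: syllable 2 coda /pt/ has 2 consonants (> 1) → ill-formed
/vpo.gbe/ — violates constraint 3: contains banned sequence /gb/ → ill-formed
/fgagw/ — violates constraint 2: syllable 1 coda /gw/ has 2 consonants (> 1) → ill-formed
No form is well-formed → 0.

0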